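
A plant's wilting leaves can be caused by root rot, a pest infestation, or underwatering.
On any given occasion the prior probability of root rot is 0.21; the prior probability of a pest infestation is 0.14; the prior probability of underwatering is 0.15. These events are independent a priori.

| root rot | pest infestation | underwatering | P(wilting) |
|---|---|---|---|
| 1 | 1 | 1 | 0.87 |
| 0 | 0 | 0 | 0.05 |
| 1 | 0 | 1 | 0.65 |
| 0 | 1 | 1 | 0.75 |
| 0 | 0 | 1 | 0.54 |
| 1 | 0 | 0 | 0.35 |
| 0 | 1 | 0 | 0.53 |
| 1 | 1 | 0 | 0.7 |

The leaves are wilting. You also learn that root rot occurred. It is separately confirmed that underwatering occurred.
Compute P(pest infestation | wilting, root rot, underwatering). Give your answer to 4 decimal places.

P(pest infestation | wilting, root rot, underwatering) ≈ 0.1789

By total probability over both values of pest infestation:
  P(wilting | root rot, underwatering) = 0.65·0.86 + 0.87·0.14
        = 0.559000 + 0.121800 = 0.680800
Keeping only the pest infestation-present terms gives 0.121800, so
  P(pest infestation | wilting, root rot, underwatering) = 0.121800 / 0.680800 ≈ 0.1789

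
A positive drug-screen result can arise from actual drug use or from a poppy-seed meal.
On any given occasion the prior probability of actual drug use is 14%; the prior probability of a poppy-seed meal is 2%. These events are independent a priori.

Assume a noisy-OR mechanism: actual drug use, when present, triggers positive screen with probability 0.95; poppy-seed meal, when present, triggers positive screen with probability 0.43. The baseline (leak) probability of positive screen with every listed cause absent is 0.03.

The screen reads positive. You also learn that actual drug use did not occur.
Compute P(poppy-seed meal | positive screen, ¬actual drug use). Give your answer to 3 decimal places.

P(poppy-seed meal | positive screen, ¬actual drug use) ≈ 0.233

Under noisy-OR, P(positive screen | causes) = 1 − (1−0.03)·∏(1−qᵢ) over the active causes.
By total probability over both values of poppy-seed meal:
  P(positive screen | ¬actual drug use) = 0.03*0.98 + 0.4471*0.02
        = 0.029400 + 0.008942 = 0.038342
Keeping only the poppy-seed meal-present terms gives 0.008942, so
  P(poppy-seed meal | positive screen, ¬actual drug use) = 0.008942 / 0.038342 ≈ 0.233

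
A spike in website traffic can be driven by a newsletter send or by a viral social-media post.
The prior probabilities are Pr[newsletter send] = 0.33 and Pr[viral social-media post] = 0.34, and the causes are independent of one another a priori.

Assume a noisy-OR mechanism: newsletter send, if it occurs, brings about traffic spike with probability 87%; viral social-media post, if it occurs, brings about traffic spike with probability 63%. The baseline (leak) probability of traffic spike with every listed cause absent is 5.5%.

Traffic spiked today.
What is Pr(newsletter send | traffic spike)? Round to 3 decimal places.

Pr(newsletter send | traffic spike) ≈ 0.634

Under noisy-OR, P(traffic spike | causes) = 1 − (1−0.055)·∏(1−qᵢ) over the active causes.
Enumerate the 4 (newsletter send, viral social-media post) configurations and weight by the priors:
  P(traffic spike) = 0.055*0.67*0.66 + 0.65035*0.67*0.34 + 0.87715*0.33*0.66 + 0.954546*0.33*0.34
        = 0.024321 + 0.148150 + 0.191043 + 0.107100 = 0.470614
Keeping only the newsletter send-present terms gives 0.298143, so
  P(newsletter send | traffic spike) = 0.298143 / 0.470614 ≈ 0.634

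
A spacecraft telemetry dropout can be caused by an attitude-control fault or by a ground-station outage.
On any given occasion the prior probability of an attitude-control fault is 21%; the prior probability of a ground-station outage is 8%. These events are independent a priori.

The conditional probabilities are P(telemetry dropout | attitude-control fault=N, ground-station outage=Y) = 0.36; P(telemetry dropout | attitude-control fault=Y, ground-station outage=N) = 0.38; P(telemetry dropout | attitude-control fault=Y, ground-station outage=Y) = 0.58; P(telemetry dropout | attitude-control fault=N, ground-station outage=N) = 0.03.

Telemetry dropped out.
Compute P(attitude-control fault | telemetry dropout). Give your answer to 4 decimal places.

P(telemetry dropout) = 0.03×0.79×0.92 + 0.36×0.79×0.08 + 0.38×0.21×0.92 + 0.58×0.21×0.08 = 0.021804 + 0.022752 + 0.073416 + 0.009744 = 0.127716
The attitude-control fault-present share is 0.073416 + 0.009744 = 0.083160.
Hence the posterior is 0.083160/0.127716 ≈ 0.6511.

P(attitude-control fault | telemetry dropout) ≈ 0.6511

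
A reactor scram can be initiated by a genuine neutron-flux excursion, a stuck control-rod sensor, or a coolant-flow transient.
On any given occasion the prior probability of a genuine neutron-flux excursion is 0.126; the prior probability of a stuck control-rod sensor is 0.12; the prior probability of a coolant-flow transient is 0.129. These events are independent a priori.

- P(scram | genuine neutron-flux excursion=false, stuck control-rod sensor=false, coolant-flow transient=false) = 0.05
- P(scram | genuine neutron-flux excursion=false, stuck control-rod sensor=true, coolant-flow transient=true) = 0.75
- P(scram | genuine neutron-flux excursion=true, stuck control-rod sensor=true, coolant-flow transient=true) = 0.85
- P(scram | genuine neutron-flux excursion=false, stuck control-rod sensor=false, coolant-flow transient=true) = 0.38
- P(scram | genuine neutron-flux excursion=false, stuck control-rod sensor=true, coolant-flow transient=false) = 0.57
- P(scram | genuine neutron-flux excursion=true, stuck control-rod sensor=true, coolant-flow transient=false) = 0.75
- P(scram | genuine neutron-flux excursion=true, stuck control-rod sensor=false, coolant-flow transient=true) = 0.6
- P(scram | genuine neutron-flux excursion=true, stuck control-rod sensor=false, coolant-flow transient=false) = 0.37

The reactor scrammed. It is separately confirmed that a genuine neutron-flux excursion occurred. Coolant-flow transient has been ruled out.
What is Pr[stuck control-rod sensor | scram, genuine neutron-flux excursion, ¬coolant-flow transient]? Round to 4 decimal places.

Pr[stuck control-rod sensor | scram, genuine neutron-flux excursion, ¬coolant-flow transient] ≈ 0.2166

Weight on stuck control-rod sensor=true, given the evidence: 0.75·0.12 = 0.090000
The normalizing constant is 0.37·0.88 + 0.75·0.12 = 0.415600
P(stuck control-rod sensor | scram, genuine neutron-flux excursion, ¬coolant-flow transient) = 0.090000/0.415600 ≈ 0.2166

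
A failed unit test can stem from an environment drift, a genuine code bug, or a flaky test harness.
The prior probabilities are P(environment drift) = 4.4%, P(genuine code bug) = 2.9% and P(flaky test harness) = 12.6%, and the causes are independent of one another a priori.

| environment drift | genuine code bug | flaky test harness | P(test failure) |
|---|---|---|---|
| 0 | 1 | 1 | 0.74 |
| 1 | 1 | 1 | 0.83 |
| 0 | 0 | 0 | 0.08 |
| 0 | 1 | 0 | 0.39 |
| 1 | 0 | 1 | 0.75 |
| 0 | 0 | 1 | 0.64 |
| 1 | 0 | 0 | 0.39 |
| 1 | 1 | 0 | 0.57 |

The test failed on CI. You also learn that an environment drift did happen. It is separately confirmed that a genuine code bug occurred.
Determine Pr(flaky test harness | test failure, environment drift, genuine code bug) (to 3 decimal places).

Pr(flaky test harness | test failure, environment drift, genuine code bug) ≈ 0.174

Sum P(test failure|·) weighted by the priors over both values of flaky test harness:
  P(test failure | environment drift, genuine code bug) = 0.57*0.874 + 0.83*0.126
        = 0.498180 + 0.104580 = 0.602760
The terms with flaky test harness present sum to 0.104580, so
  P(flaky test harness | test failure, environment drift, genuine code bug) = 0.104580 / 0.602760 ≈ 0.174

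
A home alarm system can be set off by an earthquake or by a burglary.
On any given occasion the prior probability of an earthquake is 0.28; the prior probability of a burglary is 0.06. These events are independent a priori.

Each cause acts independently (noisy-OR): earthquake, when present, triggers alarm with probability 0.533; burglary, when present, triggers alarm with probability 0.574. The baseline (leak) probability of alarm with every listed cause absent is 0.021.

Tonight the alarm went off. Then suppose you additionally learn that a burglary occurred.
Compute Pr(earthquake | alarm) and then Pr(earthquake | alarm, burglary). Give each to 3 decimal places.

Pr(earthquake | alarm) ≈ 0.799; Pr(earthquake | alarm, burglary) ≈ 0.349

Under noisy-OR, P(alarm | causes) = 1 − (1−0.021)·∏(1−qᵢ) over the active causes.
Numerator (weight on configurations with earthquake): 0.142867 + 0.013528 = 0.156395
The normalizing constant is 0.021·0.72·0.94 + 0.582946·0.72·0.06 + 0.542807·0.28·0.94 + 0.805236·0.28·0.06 = 0.195791
Posterior = 0.156395 / 0.195791 ≈ 0.799

Now condition on the additional information:
Numerator (weight on configurations with earthquake): 0.805236×0.28 = 0.225466
The normalizing constant is 0.582946×0.72 + 0.805236×0.28 = 0.645187
P(earthquake | alarm, burglary) = 0.225466/0.645187 ≈ 0.349
The drop from 0.799 to 0.349 is the explaining-away (discounting) effect.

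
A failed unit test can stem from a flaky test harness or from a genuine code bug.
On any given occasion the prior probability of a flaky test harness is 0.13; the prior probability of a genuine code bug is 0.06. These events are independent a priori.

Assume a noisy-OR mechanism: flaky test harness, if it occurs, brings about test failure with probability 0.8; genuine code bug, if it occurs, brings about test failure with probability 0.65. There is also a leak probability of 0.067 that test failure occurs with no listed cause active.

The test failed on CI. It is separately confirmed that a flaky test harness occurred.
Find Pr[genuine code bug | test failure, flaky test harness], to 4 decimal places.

Pr[genuine code bug | test failure, flaky test harness] ≈ 0.0683

Under noisy-OR, P(test failure | causes) = 1 − (1−0.067)·∏(1−qᵢ) over the active causes.
Enumerate both values of genuine code bug and weight by the priors:
  P(test failure | flaky test harness) = 0.8134×0.94 + 0.93469×0.06
        = 0.764596 + 0.056081 = 0.820677
The terms with genuine code bug present sum to 0.056081, so
  P(genuine code bug | test failure, flaky test harness) = 0.056081 / 0.820677 ≈ 0.0683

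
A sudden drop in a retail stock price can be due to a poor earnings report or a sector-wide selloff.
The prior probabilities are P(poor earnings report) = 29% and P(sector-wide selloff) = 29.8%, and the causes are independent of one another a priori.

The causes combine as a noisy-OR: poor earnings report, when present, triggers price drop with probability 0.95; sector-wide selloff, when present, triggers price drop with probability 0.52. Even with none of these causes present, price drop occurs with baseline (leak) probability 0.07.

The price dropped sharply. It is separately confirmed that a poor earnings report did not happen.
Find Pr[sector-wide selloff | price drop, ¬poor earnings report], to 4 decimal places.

Under noisy-OR, P(price drop | causes) = 1 − (1−0.07)·∏(1−qᵢ) over the active causes.
By total probability over both values of sector-wide selloff:
  P(price drop | ¬poor earnings report) = 0.07·0.702 + 0.5536·0.298
        = 0.049140 + 0.164973 = 0.214113
The terms with sector-wide selloff present sum to 0.164973, so
  P(sector-wide selloff | price drop, ¬poor earnings report) = 0.164973 / 0.214113 ≈ 0.7705

Pr[sector-wide selloff | price drop, ¬poor earnings report] ≈ 0.7705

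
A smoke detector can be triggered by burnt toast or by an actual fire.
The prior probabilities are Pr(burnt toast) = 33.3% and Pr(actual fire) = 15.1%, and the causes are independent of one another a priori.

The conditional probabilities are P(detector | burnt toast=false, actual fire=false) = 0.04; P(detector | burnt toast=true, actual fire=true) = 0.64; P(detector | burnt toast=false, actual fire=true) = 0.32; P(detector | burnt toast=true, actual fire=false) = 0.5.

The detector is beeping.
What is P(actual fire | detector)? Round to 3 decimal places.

By total probability over the 4 (burnt toast, actual fire) configurations:
  P(detector) = 0.04×0.667×0.849 + 0.32×0.667×0.151 + 0.5×0.333×0.849 + 0.64×0.333×0.151
        = 0.022651 + 0.032229 + 0.141358 + 0.032181 = 0.228419
Configurations with actual fire contribute 0.064410, so
  P(actual fire | detector) = 0.064410 / 0.228419 ≈ 0.282

P(actual fire | detector) ≈ 0.282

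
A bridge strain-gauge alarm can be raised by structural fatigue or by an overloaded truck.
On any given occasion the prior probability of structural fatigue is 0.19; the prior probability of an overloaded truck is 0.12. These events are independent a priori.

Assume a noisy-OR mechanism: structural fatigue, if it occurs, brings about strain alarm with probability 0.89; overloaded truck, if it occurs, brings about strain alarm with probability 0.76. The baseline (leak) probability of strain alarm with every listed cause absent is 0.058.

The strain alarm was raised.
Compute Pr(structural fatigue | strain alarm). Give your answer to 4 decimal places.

Under noisy-OR, P(strain alarm | causes) = 1 − (1−0.058)·∏(1−qᵢ) over the active causes.
P(strain alarm) = 0.058*0.81*0.88 + 0.77392*0.81*0.12 + 0.89638*0.19*0.88 + 0.975131*0.19*0.12 = 0.041342 + 0.075225 + 0.149875 + 0.022233 = 0.288675
Of this, 0.172108 comes from 0.149875 + 0.022233 (the structural fatigue=true cases).
P(structural fatigue | strain alarm) = 0.172108 / 0.288675 ≈ 0.5962

Pr(structural fatigue | strain alarm) ≈ 0.5962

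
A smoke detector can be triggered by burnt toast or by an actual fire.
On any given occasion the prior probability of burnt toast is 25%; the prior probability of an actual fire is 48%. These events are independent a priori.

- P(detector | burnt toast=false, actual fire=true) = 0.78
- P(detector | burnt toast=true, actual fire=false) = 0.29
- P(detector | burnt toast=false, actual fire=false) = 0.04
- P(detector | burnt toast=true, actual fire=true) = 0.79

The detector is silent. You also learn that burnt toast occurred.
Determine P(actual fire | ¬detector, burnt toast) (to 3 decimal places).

P(actual fire | ¬detector, burnt toast) ≈ 0.214

By total probability over both values of actual fire:
  P(¬detector | burnt toast) = 0.71*0.52 + 0.21*0.48
        = 0.369200 + 0.100800 = 0.470000
The terms with actual fire present sum to 0.100800, so
  P(actual fire | ¬detector, burnt toast) = 0.100800 / 0.470000 ≈ 0.214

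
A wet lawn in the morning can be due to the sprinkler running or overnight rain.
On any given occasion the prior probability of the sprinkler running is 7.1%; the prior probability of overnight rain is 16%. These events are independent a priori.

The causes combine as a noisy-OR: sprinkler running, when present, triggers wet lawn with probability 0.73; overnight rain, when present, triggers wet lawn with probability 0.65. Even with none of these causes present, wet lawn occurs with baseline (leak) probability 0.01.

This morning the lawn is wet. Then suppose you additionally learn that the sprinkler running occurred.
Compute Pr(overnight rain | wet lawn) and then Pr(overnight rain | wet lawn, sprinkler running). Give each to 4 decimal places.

Pr(overnight rain | wet lawn) ≈ 0.6760; Pr(overnight rain | wet lawn, sprinkler running) ≈ 0.1907

Under noisy-OR, P(wet lawn | causes) = 1 − (1−0.01)·∏(1−qᵢ) over the active causes.
Numerator (weight on configurations with overnight rain): 0.097136 + 0.010297 = 0.107433
Normalizer over all consistent configurations: 0.01×0.929×0.84 + 0.6535×0.929×0.16 + 0.7327×0.071×0.84 + 0.906445×0.071×0.16 = 0.158935
P(overnight rain | wet lawn) = 0.107433/0.158935 ≈ 0.6760

Now also conditioning on sprinkler running=true:
By total probability over both values of overnight rain:
  P(wet lawn | sprinkler running) = 0.7327×0.84 + 0.906445×0.16
        = 0.615468 + 0.145031 = 0.760499
The terms with overnight rain present sum to 0.145031, so
  P(overnight rain | wet lawn, sprinkler running) = 0.145031 / 0.760499 ≈ 0.1907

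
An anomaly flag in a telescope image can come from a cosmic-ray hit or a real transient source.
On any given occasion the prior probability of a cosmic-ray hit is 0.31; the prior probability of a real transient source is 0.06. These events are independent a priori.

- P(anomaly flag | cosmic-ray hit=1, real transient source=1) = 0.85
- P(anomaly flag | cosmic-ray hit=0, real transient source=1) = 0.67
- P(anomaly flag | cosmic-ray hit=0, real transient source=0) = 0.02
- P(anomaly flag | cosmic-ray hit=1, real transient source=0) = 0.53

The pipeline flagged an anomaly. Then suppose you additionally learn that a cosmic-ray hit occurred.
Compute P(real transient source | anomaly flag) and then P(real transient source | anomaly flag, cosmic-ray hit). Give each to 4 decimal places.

Numerator (weight on configurations with real transient source): 0.027738 + 0.015810 = 0.043548
Normalizer over all consistent configurations: 0.02*0.69*0.94 + 0.67*0.69*0.06 + 0.53*0.31*0.94 + 0.85*0.31*0.06 = 0.210962
P(real transient source | anomaly flag) = 0.043548/0.210962 ≈ 0.2064

With the extra evidence:
For the numerator, keep only real transient source=true terms: 0.85×0.06 = 0.051000
The normalizing constant is 0.53×0.94 + 0.85×0.06 = 0.549200
P(real transient source | anomaly flag, cosmic-ray hit) = 0.051000/0.549200 ≈ 0.0929

P(real transient source | anomaly flag) ≈ 0.2064; P(real transient source | anomaly flag, cosmic-ray hit) ≈ 0.0929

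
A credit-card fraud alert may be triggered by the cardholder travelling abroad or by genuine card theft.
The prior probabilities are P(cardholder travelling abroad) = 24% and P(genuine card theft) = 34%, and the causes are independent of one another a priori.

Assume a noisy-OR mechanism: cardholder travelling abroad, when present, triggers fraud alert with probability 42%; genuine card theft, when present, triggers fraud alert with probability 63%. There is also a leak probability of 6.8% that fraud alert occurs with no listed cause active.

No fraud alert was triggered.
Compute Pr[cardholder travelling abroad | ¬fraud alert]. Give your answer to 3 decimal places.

Pr[cardholder travelling abroad | ¬fraud alert] ≈ 0.155

Under noisy-OR, P(fraud alert | causes) = 1 − (1−0.068)·∏(1−qᵢ) over the active causes.
Enumerate the 4 (cardholder travelling abroad, genuine card theft) configurations and weight by the priors:
  P(¬fraud alert) = 0.932*0.76*0.66 + 0.34484*0.76*0.34 + 0.54056*0.24*0.66 + 0.200007*0.24*0.34
        = 0.467491 + 0.089107 + 0.085625 + 0.016321 = 0.658544
The terms with cardholder travelling abroad present sum to 0.101946, so
  P(cardholder travelling abroad | ¬fraud alert) = 0.101946 / 0.658544 ≈ 0.155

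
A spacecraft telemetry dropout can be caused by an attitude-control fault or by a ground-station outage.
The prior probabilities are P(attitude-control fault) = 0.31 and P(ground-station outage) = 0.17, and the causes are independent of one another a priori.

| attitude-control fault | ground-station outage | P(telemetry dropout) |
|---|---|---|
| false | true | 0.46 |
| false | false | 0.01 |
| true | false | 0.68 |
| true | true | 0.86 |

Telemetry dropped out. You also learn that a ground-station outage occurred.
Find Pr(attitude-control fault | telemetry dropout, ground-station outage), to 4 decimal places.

Pr(attitude-control fault | telemetry dropout, ground-station outage) ≈ 0.4565

P(telemetry dropout | ground-station outage) = 0.46·0.69 + 0.86·0.31 = 0.317400 + 0.266600 = 0.584000
Of this, 0.266600 comes from 0.86·0.31 (the attitude-control fault=true cases).
Hence the posterior is 0.266600/0.584000 ≈ 0.4565.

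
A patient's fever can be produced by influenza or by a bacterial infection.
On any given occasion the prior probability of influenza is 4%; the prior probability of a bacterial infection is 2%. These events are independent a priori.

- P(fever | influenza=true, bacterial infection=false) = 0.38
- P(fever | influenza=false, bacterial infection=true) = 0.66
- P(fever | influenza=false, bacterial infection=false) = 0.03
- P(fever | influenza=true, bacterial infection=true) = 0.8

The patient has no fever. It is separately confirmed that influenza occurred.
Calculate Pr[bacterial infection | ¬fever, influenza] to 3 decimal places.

Sum P(¬fever|·) weighted by the priors over both values of bacterial infection:
  P(¬fever | influenza) = 0.62·0.98 + 0.2·0.02
        = 0.607600 + 0.004000 = 0.611600
Configurations with bacterial infection contribute 0.004000, so
  P(bacterial infection | ¬fever, influenza) = 0.004000 / 0.611600 ≈ 0.007

Pr[bacterial infection | ¬fever, influenza] ≈ 0.007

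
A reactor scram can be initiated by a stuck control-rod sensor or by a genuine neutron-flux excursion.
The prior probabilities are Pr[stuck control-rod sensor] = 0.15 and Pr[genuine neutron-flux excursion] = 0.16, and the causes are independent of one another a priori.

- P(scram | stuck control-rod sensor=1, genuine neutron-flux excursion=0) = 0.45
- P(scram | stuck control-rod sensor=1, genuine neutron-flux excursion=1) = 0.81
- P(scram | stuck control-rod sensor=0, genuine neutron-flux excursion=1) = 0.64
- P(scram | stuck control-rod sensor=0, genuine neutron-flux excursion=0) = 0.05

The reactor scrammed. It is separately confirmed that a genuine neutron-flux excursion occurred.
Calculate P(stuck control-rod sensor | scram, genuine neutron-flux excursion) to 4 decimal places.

P(stuck control-rod sensor | scram, genuine neutron-flux excursion) ≈ 0.1826

Numerator (weight on configurations with stuck control-rod sensor): 0.81*0.15 = 0.121500
Normalizer over all consistent configurations: 0.64*0.85 + 0.81*0.15 = 0.665500
Posterior = 0.121500 / 0.665500 ≈ 0.1826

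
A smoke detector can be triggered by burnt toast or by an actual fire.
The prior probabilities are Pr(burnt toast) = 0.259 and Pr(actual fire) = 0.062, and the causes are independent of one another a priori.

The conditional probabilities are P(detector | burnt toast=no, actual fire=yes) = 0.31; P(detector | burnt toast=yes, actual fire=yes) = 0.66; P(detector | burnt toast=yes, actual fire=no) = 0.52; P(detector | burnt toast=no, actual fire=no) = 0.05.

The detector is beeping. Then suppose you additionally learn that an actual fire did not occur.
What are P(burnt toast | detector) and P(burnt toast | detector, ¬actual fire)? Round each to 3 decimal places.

P(burnt toast | detector) ≈ 0.736; P(burnt toast | detector, ¬actual fire) ≈ 0.784

Weight on burnt toast=true, given the evidence: 0.126330 + 0.010598 = 0.136928
The normalizing constant is 0.05·0.741·0.938 + 0.31·0.741·0.062 + 0.52·0.259·0.938 + 0.66·0.259·0.062 = 0.185923
P(burnt toast | detector) = 0.136928/0.185923 ≈ 0.736

Now condition on the additional information:
Weight on burnt toast=true, given the evidence: 0.52·0.259 = 0.134680
The normalizing constant is 0.05·0.741 + 0.52·0.259 = 0.171730
Posterior = 0.134680 / 0.171730 ≈ 0.784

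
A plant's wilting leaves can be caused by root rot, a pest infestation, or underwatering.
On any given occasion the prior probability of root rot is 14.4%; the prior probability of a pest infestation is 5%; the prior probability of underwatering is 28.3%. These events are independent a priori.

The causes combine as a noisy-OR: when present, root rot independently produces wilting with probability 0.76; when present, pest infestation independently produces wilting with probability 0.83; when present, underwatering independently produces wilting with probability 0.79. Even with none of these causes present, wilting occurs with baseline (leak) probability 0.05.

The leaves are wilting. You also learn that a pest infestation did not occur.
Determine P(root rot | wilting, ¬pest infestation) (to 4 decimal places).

P(root rot | wilting, ¬pest infestation) ≈ 0.3454

Under noisy-OR, P(wilting | causes) = 1 − (1−0.05)·∏(1−qᵢ) over the active causes.
P(wilting | ¬pest infestation) = 0.05×0.856×0.717 + 0.8005×0.856×0.283 + 0.772×0.144×0.717 + 0.95212×0.144×0.283 = 0.030688 + 0.193920 + 0.079707 + 0.038801 = 0.343116
Restricting to configurations with root rot present: 0.079707 + 0.038801 = 0.118508.
So P(root rot | wilting, ¬pest infestation) = 0.118508/0.343116 ≈ 0.3454.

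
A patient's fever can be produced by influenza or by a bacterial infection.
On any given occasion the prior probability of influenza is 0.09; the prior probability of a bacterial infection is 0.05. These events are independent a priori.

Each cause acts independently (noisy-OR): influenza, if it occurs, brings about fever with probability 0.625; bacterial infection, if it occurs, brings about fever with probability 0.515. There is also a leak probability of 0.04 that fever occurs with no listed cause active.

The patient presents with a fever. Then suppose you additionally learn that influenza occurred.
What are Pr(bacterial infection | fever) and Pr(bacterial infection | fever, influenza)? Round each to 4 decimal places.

Pr(bacterial infection | fever) ≈ 0.2389; Pr(bacterial infection | fever, influenza) ≈ 0.0636

Under noisy-OR, P(fever | causes) = 1 − (1−0.04)·∏(1−qᵢ) over the active causes.
Sum P(fever|·) weighted by the priors over the 4 (influenza, bacterial infection) configurations:
  P(fever) = 0.04×0.91×0.95 + 0.5344×0.91×0.05 + 0.64×0.09×0.95 + 0.8254×0.09×0.05
        = 0.034580 + 0.024315 + 0.054720 + 0.003714 = 0.117329
The terms with bacterial infection present sum to 0.028029, so
  P(bacterial infection | fever) = 0.028029 / 0.117329 ≈ 0.2389

Now condition on the additional information:
P(fever | influenza) = 0.64*0.95 + 0.8254*0.05 = 0.608000 + 0.041270 = 0.649270
Of this, 0.041270 comes from 0.8254*0.05 (the bacterial infection=true cases).
Hence the posterior is 0.041270/0.649270 ≈ 0.0636.
Conditioning on influenza lowers the posterior on bacterial infection: the classic explaining-away effect in a common-effect structure.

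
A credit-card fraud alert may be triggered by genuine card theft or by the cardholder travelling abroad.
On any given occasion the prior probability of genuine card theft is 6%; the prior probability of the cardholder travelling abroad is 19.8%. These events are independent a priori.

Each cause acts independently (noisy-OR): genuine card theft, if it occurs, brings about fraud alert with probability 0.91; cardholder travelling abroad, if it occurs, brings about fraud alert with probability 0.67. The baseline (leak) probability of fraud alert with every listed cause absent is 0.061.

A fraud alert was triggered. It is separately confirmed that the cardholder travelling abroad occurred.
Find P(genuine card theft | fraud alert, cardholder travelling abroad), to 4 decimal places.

P(genuine card theft | fraud alert, cardholder travelling abroad) ≈ 0.0825

Under noisy-OR, P(fraud alert | causes) = 1 − (1−0.061)·∏(1−qᵢ) over the active causes.
Enumerate both values of genuine card theft and weight by the priors:
  P(fraud alert | cardholder travelling abroad) = 0.69013·0.94 + 0.972112·0.06
        = 0.648722 + 0.058327 = 0.707049
The terms with genuine card theft present sum to 0.058327, so
  P(genuine card theft | fraud alert, cardholder travelling abroad) = 0.058327 / 0.707049 ≈ 0.0825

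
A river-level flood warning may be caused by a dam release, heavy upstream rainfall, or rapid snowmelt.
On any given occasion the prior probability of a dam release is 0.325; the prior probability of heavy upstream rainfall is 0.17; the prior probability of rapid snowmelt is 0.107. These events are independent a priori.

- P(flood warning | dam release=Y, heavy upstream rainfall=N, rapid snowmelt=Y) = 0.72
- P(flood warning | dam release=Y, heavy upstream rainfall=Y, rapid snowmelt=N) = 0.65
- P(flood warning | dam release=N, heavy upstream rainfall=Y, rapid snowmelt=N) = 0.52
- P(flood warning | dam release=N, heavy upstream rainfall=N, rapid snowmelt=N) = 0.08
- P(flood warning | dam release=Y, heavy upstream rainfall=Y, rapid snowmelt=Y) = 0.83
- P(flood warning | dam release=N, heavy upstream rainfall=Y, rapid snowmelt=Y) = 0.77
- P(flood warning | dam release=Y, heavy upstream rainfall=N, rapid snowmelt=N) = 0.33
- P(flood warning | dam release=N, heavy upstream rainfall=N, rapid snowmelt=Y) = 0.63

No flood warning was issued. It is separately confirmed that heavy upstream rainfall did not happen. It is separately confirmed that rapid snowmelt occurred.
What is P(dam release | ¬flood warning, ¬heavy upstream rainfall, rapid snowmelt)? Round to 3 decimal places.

P(dam release | ¬flood warning, ¬heavy upstream rainfall, rapid snowmelt) ≈ 0.267

P(¬flood warning | ¬heavy upstream rainfall, rapid snowmelt) = 0.37*0.675 + 0.28*0.325 = 0.249750 + 0.091000 = 0.340750
The dam release-present share is 0.28*0.325 = 0.091000.
P(dam release | ¬flood warning, ¬heavy upstream rainfall, rapid snowmelt) = 0.091000 / 0.340750 ≈ 0.267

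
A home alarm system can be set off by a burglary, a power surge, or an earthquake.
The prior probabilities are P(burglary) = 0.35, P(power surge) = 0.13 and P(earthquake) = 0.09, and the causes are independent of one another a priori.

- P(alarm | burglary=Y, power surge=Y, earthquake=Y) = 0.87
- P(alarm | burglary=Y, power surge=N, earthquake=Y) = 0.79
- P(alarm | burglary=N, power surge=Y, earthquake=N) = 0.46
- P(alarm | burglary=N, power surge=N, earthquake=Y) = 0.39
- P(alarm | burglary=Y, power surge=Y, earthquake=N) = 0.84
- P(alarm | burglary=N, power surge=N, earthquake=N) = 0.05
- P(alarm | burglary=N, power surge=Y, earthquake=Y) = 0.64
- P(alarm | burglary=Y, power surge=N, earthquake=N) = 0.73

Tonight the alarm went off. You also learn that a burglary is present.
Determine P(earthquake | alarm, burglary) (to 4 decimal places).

Weight on earthquake=true, given the evidence: 0.061857 + 0.010179 = 0.072036
Denominator P(alarm | burglary): 0.73×0.87×0.91 + 0.79×0.87×0.09 + 0.84×0.13×0.91 + 0.87×0.13×0.09 = 0.749349
P(earthquake | alarm, burglary) = 0.072036/0.749349 ≈ 0.0961

P(earthquake | alarm, burglary) ≈ 0.0961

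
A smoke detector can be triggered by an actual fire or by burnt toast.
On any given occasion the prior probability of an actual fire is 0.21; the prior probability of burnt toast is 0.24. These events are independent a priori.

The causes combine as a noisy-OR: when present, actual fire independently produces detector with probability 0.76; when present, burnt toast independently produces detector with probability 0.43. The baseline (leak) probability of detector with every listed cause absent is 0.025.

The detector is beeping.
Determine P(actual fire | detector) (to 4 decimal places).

P(actual fire | detector) ≈ 0.6258

Under noisy-OR, P(detector | causes) = 1 − (1−0.025)·∏(1−qᵢ) over the active causes.
P(detector) = 0.025×0.79×0.76 + 0.44425×0.79×0.24 + 0.766×0.21×0.76 + 0.86662×0.21×0.24 = 0.015010 + 0.084230 + 0.122254 + 0.043678 = 0.265172
Of this, 0.165932 comes from 0.122254 + 0.043678 (the actual fire=true cases).
Hence the posterior is 0.165932/0.265172 ≈ 0.6258.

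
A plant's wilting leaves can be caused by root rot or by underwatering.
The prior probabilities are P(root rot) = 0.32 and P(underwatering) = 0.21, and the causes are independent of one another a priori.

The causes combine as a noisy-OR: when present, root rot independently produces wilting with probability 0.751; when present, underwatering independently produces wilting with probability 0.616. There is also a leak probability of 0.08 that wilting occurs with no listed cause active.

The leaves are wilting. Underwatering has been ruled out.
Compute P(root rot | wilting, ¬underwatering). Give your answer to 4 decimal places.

P(root rot | wilting, ¬underwatering) ≈ 0.8193

Under noisy-OR, P(wilting | causes) = 1 − (1−0.08)·∏(1−qᵢ) over the active causes.
P(wilting | ¬underwatering) = 0.08*0.68 + 0.77092*0.32 = 0.054400 + 0.246694 = 0.301094
Of this, 0.246694 comes from 0.77092*0.32 (the root rot=true cases).
So P(root rot | wilting, ¬underwatering) = 0.246694/0.301094 ≈ 0.8193.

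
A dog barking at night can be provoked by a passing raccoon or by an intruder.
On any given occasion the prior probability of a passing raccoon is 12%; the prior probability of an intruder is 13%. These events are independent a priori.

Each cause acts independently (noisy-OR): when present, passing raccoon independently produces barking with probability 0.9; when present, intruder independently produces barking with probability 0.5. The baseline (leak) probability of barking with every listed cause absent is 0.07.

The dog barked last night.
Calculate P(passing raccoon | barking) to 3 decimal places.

Under noisy-OR, P(barking | causes) = 1 − (1−0.07)·∏(1−qᵢ) over the active causes.
Enumerate the 4 (passing raccoon, intruder) configurations and weight by the priors:
  P(barking) = 0.07×0.88×0.87 + 0.535×0.88×0.13 + 0.907×0.12×0.87 + 0.9535×0.12×0.13
        = 0.053592 + 0.061204 + 0.094691 + 0.014875 = 0.224362
Configurations with passing raccoon contribute 0.109566, so
  P(passing raccoon | barking) = 0.109566 / 0.224362 ≈ 0.488

P(passing raccoon | barking) ≈ 0.488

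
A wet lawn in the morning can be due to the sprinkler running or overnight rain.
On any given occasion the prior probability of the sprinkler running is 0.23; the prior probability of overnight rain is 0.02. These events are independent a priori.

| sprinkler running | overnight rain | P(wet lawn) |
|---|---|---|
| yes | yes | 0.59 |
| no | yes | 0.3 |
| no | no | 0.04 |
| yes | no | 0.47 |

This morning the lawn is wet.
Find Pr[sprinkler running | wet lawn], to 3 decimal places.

Pr[sprinkler running | wet lawn] ≈ 0.757

Enumerate the 4 (sprinkler running, overnight rain) configurations and weight by the priors:
  P(wet lawn) = 0.04*0.77*0.98 + 0.3*0.77*0.02 + 0.47*0.23*0.98 + 0.59*0.23*0.02
        = 0.030184 + 0.004620 + 0.105938 + 0.002714 = 0.143456
The terms with sprinkler running present sum to 0.108652, so
  P(sprinkler running | wet lawn) = 0.108652 / 0.143456 ≈ 0.757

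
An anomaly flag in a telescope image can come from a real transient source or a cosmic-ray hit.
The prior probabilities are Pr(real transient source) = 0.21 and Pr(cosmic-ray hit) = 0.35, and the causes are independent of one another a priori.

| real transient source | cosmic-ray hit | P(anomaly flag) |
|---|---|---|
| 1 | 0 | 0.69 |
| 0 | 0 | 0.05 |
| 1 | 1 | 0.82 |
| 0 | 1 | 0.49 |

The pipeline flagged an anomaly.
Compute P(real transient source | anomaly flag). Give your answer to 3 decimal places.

P(real transient source | anomaly flag) ≈ 0.489

P(anomaly flag) = 0.05*0.79*0.65 + 0.49*0.79*0.35 + 0.69*0.21*0.65 + 0.82*0.21*0.35 = 0.025675 + 0.135485 + 0.094185 + 0.060270 = 0.315615
Restricting to configurations with real transient source present: 0.094185 + 0.060270 = 0.154455.
P(real transient source | anomaly flag) = 0.154455 / 0.315615 ≈ 0.489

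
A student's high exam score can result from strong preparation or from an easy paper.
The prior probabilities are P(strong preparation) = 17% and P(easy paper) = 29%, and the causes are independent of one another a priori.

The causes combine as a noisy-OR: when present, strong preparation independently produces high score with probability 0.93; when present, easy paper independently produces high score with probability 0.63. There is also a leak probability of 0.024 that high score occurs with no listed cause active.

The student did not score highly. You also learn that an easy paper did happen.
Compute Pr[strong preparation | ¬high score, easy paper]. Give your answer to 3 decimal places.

Under noisy-OR, P(high score | causes) = 1 − (1−0.024)·∏(1−qᵢ) over the active causes.
Numerator (weight on configurations with strong preparation): 0.025278*0.17 = 0.004297
The normalizing constant is 0.36112*0.83 + 0.025278*0.17 = 0.304027
Posterior = 0.004297 / 0.304027 ≈ 0.014

Pr[strong preparation | ¬high score, easy paper] ≈ 0.014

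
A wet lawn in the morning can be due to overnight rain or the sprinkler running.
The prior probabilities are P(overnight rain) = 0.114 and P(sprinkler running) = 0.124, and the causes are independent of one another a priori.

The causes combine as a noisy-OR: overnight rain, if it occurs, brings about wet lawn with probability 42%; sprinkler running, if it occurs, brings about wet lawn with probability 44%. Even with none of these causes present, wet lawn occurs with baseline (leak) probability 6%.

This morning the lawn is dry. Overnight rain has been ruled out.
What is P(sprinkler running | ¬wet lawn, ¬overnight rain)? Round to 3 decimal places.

Under noisy-OR, P(wet lawn | causes) = 1 − (1−0.06)·∏(1−qᵢ) over the active causes.
For the numerator, keep only sprinkler running=true terms: 0.5264×0.124 = 0.065274
Denominator P(¬wet lawn | ¬overnight rain): 0.94×0.876 + 0.5264×0.124 = 0.888714
Posterior = 0.065274 / 0.888714 ≈ 0.073

P(sprinkler running | ¬wet lawn, ¬overnight rain) ≈ 0.073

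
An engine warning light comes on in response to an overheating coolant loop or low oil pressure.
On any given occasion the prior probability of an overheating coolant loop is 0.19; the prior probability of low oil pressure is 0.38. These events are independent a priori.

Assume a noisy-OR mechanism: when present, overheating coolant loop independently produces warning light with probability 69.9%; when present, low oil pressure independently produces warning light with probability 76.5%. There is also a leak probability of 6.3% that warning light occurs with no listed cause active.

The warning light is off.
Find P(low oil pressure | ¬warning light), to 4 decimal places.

P(low oil pressure | ¬warning light) ≈ 0.1259

Under noisy-OR, P(warning light | causes) = 1 − (1−0.063)·∏(1−qᵢ) over the active causes.
Numerator (weight on configurations with low oil pressure): 0.067776 + 0.004785 = 0.072561
Denominator P(¬warning light): 0.937×0.81×0.62 + 0.220195×0.81×0.38 + 0.282037×0.19×0.62 + 0.066279×0.19×0.38 = 0.576346
P(low oil pressure | ¬warning light) = 0.072561/0.576346 ≈ 0.1259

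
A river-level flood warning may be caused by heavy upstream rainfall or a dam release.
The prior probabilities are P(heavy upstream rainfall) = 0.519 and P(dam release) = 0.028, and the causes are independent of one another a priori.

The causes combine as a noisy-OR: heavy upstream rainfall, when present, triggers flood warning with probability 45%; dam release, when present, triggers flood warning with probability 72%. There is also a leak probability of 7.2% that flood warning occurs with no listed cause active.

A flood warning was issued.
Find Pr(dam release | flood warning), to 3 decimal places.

Pr(dam release | flood warning) ≈ 0.074

Under noisy-OR, P(flood warning | causes) = 1 − (1−0.072)·∏(1−qᵢ) over the active causes.
Sum P(flood warning|·) weighted by the priors over the 4 (heavy upstream rainfall, dam release) configurations:
  P(flood warning) = 0.072*0.481*0.972 + 0.74016*0.481*0.028 + 0.4896*0.519*0.972 + 0.857088*0.519*0.028
        = 0.033662 + 0.009968 + 0.246988 + 0.012455 = 0.303073
Configurations with dam release contribute 0.022423, so
  P(dam release | flood warning) = 0.022423 / 0.303073 ≈ 0.074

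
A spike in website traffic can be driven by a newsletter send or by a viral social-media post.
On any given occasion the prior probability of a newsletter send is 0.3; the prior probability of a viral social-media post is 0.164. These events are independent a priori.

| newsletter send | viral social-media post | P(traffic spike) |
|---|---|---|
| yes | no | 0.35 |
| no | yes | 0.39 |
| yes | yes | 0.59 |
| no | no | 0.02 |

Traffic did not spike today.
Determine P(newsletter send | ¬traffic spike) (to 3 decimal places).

P(newsletter send | ¬traffic spike) ≈ 0.222

P(¬traffic spike) = 0.98·0.7·0.836 + 0.61·0.7·0.164 + 0.65·0.3·0.836 + 0.41·0.3·0.164 = 0.573496 + 0.070028 + 0.163020 + 0.020172 = 0.826716
Restricting to configurations with newsletter send present: 0.163020 + 0.020172 = 0.183192.
Hence the posterior is 0.183192/0.826716 ≈ 0.222.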